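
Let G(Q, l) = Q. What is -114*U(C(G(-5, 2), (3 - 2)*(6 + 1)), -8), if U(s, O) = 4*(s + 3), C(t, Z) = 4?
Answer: -3192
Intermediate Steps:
U(s, O) = 12 + 4*s (U(s, O) = 4*(3 + s) = 12 + 4*s)
-114*U(C(G(-5, 2), (3 - 2)*(6 + 1)), -8) = -114*(12 + 4*4) = -114*(12 + 16) = -114*28 = -3192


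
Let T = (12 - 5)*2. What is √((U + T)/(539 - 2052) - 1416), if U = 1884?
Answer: I*√3244334978/1513 ≈ 37.646*I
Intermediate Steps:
T = 14 (T = 7*2 = 14)
√((U + T)/(539 - 2052) - 1416) = √((1884 + 14)/(539 - 2052) - 1416) = √(1898/(-1513) - 1416) = √(1898*(-1/1513) - 1416) = √(-1898/1513 - 1416) = √(-2144306/1513) = I*√3244334978/1513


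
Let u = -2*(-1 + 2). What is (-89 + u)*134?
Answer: -12194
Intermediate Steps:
u = -2 (u = -2*1 = -2)
(-89 + u)*134 = (-89 - 2)*134 = -91*134 = -12194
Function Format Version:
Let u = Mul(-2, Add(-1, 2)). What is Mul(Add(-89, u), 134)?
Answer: -12194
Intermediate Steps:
u = -2 (u = Mul(-2, 1) = -2)
Mul(Add(-89, u), 134) = Mul(Add(-89, -2), 134) = Mul(-91, 134) = -12194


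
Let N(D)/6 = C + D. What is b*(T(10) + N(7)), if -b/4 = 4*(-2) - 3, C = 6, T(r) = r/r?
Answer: 3476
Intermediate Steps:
T(r) = 1
b = 44 (b = -4*(4*(-2) - 3) = -4*(-8 - 3) = -4*(-11) = 44)
N(D) = 36 + 6*D (N(D) = 6*(6 + D) = 36 + 6*D)
b*(T(10) + N(7)) = 44*(1 + (36 + 6*7)) = 44*(1 + (36 + 42)) = 44*(1 + 78) = 44*79 = 3476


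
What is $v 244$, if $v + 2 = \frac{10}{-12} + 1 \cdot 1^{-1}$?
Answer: $- \frac{1342}{3} \approx -447.33$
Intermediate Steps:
$v = - \frac{11}{6}$ ($v = -2 + \left(\frac{10}{-12} + 1 \cdot 1^{-1}\right) = -2 + \left(10 \left(- \frac{1}{12}\right) + 1 \cdot 1\right) = -2 + \left(- \frac{5}{6} + 1\right) = -2 + \frac{1}{6} = - \frac{11}{6} \approx -1.8333$)
$v 244 = \left(- \frac{11}{6}\right) 244 = - \frac{1342}{3}$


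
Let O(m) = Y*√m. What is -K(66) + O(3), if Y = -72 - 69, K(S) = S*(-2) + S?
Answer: 66 - 141*√3 ≈ -178.22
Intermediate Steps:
K(S) = -S (K(S) = -2*S + S = -S)
Y = -141
O(m) = -141*√m
-K(66) + O(3) = -(-1)*66 - 141*√3 = -1*(-66) - 141*√3 = 66 - 141*√3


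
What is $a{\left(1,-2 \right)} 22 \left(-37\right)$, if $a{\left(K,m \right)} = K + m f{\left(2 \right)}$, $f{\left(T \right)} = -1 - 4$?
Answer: $-8954$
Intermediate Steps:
$f{\left(T \right)} = -5$ ($f{\left(T \right)} = -1 - 4 = -5$)
$a{\left(K,m \right)} = K - 5 m$ ($a{\left(K,m \right)} = K + m \left(-5\right) = K - 5 m$)
$a{\left(1,-2 \right)} 22 \left(-37\right) = \left(1 - -10\right) 22 \left(-37\right) = \left(1 + 10\right) 22 \left(-37\right) = 11 \cdot 22 \left(-37\right) = 242 \left(-37\right) = -8954$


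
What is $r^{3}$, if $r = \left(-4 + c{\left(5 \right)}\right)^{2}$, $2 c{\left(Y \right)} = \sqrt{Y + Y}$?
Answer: $\frac{\left(8 - \sqrt{10}\right)^{6}}{64} \approx 200.29$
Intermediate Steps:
$c{\left(Y \right)} = \frac{\sqrt{2} \sqrt{Y}}{2}$ ($c{\left(Y \right)} = \frac{\sqrt{Y + Y}}{2} = \frac{\sqrt{2 Y}}{2} = \frac{\sqrt{2} \sqrt{Y}}{2}$)
$r = \left(-4 + \frac{\sqrt{10}}{2}\right)^{2}$ ($r = \left(-4 + \frac{\sqrt{2} \sqrt{5}}{2}\right)^{2} = \left(-4 + \frac{\sqrt{10}}{2}\right)^{2} \approx 5.8509$)
$r^{3} = \left(\frac{\left(8 - \sqrt{10}\right)^{2}}{4}\right)^{3} = \frac{\left(8 - \sqrt{10}\right)^{6}}{64}$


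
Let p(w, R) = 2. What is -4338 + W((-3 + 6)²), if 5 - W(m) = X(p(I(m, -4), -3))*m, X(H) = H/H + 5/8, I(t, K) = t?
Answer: -34781/8 ≈ -4347.6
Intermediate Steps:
X(H) = 13/8 (X(H) = 1 + 5*(⅛) = 1 + 5/8 = 13/8)
W(m) = 5 - 13*m/8
-4338 + W((-3 + 6)²) = -4338 + (5 - 13*(-3 + 6)²/8) = -4338 + (5 - 13/8*3²) = -4338 + (5 - 13/8*9) = -4338 + (5 - 117/8) = -4338 - 77/8 = -34781/8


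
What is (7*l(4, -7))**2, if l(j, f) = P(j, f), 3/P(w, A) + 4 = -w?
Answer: 441/64 ≈ 6.8906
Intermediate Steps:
P(w, A) = 3/(-4 - w)
l(j, f) = -3/(4 + j)
(7*l(4, -7))**2 = (7*(-3/(4 + 4)))**2 = (7*(-3/8))**2 = (-21/8)**2 = 441/64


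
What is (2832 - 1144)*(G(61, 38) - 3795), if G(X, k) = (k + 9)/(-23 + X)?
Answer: -121673572/19 ≈ -6.4039e+6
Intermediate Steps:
G(X, k) = (9 + k)/(-23 + X)
(2832 - 1144)*(G(61, 38) - 3795) = (2832 - 1144)*((9 + 38)/(-23 + 61) - 3795) = 1688*(47/38 - 3795) = 1688*(-144163/38) = -121673572/19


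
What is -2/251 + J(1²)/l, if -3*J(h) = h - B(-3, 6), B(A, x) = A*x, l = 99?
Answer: -5363/74547 ≈ -0.071941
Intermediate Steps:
J(h) = -6 - h/3 (J(h) = -(h - (-3)*6)/3 = -(h - 1*(-18))/3 = -(h + 18)/3 = -(18 + h)/3 = -6 - h/3)
-2/251 + J(1²)/l = -2/251 + (-6 - ⅓*1²)/99 = -2*1/251 + (-6 - ⅓*1)*(1/99) = -2/251 + (-6 - ⅓)*(1/99) = -2/251 - 19/3*1/99 = -2/251 - 19/297 = -5363/74547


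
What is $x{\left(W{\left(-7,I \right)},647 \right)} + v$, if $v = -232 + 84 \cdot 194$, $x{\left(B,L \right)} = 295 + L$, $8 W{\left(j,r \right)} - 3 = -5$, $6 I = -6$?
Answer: $17006$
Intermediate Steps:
$I = -1$ ($I = \frac{1}{6} \left(-6\right) = -1$)
$W{\left(j,r \right)} = - \frac{1}{4}$ ($W{\left(j,r \right)} = \frac{3}{8} + \frac{1}{8} \left(-5\right) = \frac{3}{8} - \frac{5}{8} = - \frac{1}{4}$)
$v = 16064$ ($v = -232 + 16296 = 16064$)
$x{\left(W{\left(-7,I \right)},647 \right)} + v = \left(295 + 647\right) + 16064 = 942 + 16064 = 17006$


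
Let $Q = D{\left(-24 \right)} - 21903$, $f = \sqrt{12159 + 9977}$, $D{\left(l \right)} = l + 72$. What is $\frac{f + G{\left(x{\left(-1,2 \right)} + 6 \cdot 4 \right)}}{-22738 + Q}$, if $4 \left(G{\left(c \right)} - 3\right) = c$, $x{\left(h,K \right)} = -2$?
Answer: $- \frac{17}{89186} - \frac{2 \sqrt{5534}}{44593} \approx -0.003527$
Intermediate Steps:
$D{\left(l \right)} = 72 + l$
$f = 2 \sqrt{5534}$ ($f = \sqrt{22136} = 2 \sqrt{5534} \approx 148.78$)
$G{\left(c \right)} = 3 + \frac{c}{4}$
$Q = -21855$ ($Q = \left(72 - 24\right) - 21903 = 48 - 21903 = -21855$)
$\frac{f + G{\left(x{\left(-1,2 \right)} + 6 \cdot 4 \right)}}{-22738 + Q} = \frac{2 \sqrt{5534} + \left(3 + \frac{-2 + 6 \cdot 4}{4}\right)}{-22738 - 21855} = \frac{2 \sqrt{5534} + \left(3 + \frac{-2 + 24}{4}\right)}{-44593} = \left(2 \sqrt{5534} + \left(3 + \frac{1}{4} \cdot 22\right)\right) \left(- \frac{1}{44593}\right) = \left(2 \sqrt{5534} + \left(3 + \frac{11}{2}\right)\right) \left(- \frac{1}{44593}\right) = \left(2 \sqrt{5534} + \frac{17}{2}\right) \left(- \frac{1}{44593}\right) = \left(\frac{17}{2} + 2 \sqrt{5534}\right) \left(- \frac{1}{44593}\right) = - \frac{17}{89186} - \frac{2 \sqrt{5534}}{44593}$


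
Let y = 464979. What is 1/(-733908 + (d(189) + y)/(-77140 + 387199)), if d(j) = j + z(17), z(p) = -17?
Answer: -310059/227554315421 ≈ -1.3626e-6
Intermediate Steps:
d(j) = -17 + j (d(j) = j - 17 = -17 + j)
1/(-733908 + (d(189) + y)/(-77140 + 387199)) = 1/(-733908 + ((-17 + 189) + 464979)/(-77140 + 387199)) = 1/(-733908 + (172 + 464979)/310059) = 1/(-733908 + 465151*(1/310059)) = 1/(-733908 + 465151/310059) = 1/(-227554315421/310059) = -310059/227554315421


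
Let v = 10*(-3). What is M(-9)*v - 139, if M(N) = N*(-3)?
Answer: -949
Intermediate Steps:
M(N) = -3*N
v = -30
M(-9)*v - 139 = -3*(-9)*(-30) - 139 = 27*(-30) - 139 = -810 - 139 = -949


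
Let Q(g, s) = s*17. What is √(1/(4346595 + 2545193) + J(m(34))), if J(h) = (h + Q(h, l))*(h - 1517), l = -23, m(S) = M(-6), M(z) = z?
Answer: √7179500628405044863/3445894 ≈ 777.58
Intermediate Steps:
m(S) = -6
Q(g, s) = 17*s
J(h) = (-1517 + h)*(-391 + h) (J(h) = (h + 17*(-23))*(h - 1517) = (h - 391)*(-1517 + h) = (-391 + h)*(-1517 + h) = (-1517 + h)*(-391 + h))
√(1/(4346595 + 2545193) + J(m(34))) = √(1/(4346595 + 2545193) + (593147 + (-6)² - 1908*(-6))) = √(1/6891788 + (593147 + 36 + 11448)) = √(1/6891788 + 604631) = √(4166988670229/6891788) = √7179500628405044863/3445894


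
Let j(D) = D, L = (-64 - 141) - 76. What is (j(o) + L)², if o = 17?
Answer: 69696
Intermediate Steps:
L = -281 (L = -205 - 76 = -281)
(j(o) + L)² = (17 - 281)² = (-264)² = 69696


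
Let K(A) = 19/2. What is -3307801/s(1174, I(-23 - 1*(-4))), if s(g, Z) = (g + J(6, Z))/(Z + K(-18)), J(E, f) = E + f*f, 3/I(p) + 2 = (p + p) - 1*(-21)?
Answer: -22311117745/851978 ≈ -26187.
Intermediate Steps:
I(p) = 3/(19 + 2*p) (I(p) = 3/(-2 + ((p + p) - 1*(-21))) = 3/(-2 + (2*p + 21)) = 3/(-2 + (21 + 2*p)) = 3/(19 + 2*p))
K(A) = 19/2 (K(A) = 19*(½) = 19/2)
J(E, f) = E + f²
s(g, Z) = (6 + g + Z²)/(19/2 + Z) (s(g, Z) = (g + (6 + Z²))/(Z + 19/2) = (6 + g + Z²)/(19/2 + Z))
-3307801/s(1174, I(-23 - 1*(-4))) = -3307801*(19 + 2*(3/(19 + 2*(-23 - 1*(-4)))))/(2*(6 + 1174 + (3/(19 + 2*(-23 - 1*(-4))))²)) = -3307801*(19 + 2*(3/(19 + 2*(-23 + 4))))/(2*(6 + 1174 + (3/(19 + 2*(-23 + 4)))²)) = -3307801*(19 + 2*(3/(19 + 2*(-19))))/(2*(6 + 1174 + (3/(19 + 2*(-19)))²)) = -3307801*(19 + 2*(3/(19 - 38)))/(2*(6 + 1174 + (3/(19 - 38))²)) = -3307801*(19 + 2*(3/(-19)))/(2*(6 + 1174 + (3/(-19))²)) = -3307801*(19 + 2*(3*(-1/19)))/(2*(6 + 1174 + (3*(-1/19))²)) = -3307801*(19 + 2*(-3/19))/(2*(6 + 1174 + (-3/19)²)) = -3307801*(19 - 6/19)/(2*(6 + 1174 + 9/361)) = -3307801/(2*(425989/361)/(355/19)) = -3307801/(2*(19/355)*(425989/361)) = -3307801/851978/6745 = -3307801*6745/851978 = -22311117745/851978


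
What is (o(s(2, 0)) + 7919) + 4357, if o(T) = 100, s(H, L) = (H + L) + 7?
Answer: 12376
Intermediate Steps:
s(H, L) = 7 + H + L
(o(s(2, 0)) + 7919) + 4357 = (100 + 7919) + 4357 = 8019 + 4357 = 12376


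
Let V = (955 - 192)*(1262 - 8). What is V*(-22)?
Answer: -21049644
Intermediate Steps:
V = 956802 (V = 763*1254 = 956802)
V*(-22) = 956802*(-22) = -21049644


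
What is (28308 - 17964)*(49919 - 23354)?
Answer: 274788360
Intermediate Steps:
(28308 - 17964)*(49919 - 23354) = 10344*26565 = 274788360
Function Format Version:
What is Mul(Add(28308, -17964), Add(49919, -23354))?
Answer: 274788360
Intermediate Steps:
Mul(Add(28308, -17964), Add(49919, -23354)) = Mul(10344, 26565) = 274788360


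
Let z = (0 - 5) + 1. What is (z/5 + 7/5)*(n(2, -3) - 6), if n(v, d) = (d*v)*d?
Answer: 36/5 ≈ 7.2000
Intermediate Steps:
z = -4 (z = -5 + 1 = -4)
n(v, d) = v*d²
(z/5 + 7/5)*(n(2, -3) - 6) = (-4/5 + 7/5)*(2*(-3)² - 6) = (-4*⅕ + 7*(⅕))*(2*9 - 6) = (-⅘ + 7/5)*(18 - 6) = (⅗)*12 = 36/5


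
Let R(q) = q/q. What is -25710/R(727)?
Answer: -25710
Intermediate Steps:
R(q) = 1
-25710/R(727) = -25710/1 = -25710*1 = -25710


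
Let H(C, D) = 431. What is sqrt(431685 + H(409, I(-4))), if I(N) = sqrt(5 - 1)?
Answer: 2*sqrt(108029) ≈ 657.36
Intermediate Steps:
I(N) = 2 (I(N) = sqrt(4) = 2)
sqrt(431685 + H(409, I(-4))) = sqrt(431685 + 431) = sqrt(432116) = 2*sqrt(108029)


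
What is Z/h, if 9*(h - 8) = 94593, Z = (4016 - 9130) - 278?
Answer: -16176/31555 ≈ -0.51263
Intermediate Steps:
Z = -5392 (Z = -5114 - 278 = -5392)
h = 31555/3 (h = 8 + (⅑)*94593 = 8 + 31531/3 = 31555/3 ≈ 10518.)
Z/h = -5392/31555/3 = -5392*3/31555 = -16176/31555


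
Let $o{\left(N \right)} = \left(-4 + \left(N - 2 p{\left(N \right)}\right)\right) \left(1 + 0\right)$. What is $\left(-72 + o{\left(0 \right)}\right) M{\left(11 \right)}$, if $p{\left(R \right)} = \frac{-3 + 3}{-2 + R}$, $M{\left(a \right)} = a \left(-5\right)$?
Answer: $4180$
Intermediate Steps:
$M{\left(a \right)} = - 5 a$
$p{\left(R \right)} = 0$ ($p{\left(R \right)} = \frac{0}{-2 + R} = 0$)
$o{\left(N \right)} = -4 + N$ ($o{\left(N \right)} = \left(-4 + \left(N - 0\right)\right) \left(1 + 0\right) = \left(-4 + \left(N + 0\right)\right) 1 = \left(-4 + N\right) 1 = -4 + N$)
$\left(-72 + o{\left(0 \right)}\right) M{\left(11 \right)} = \left(-72 + \left(-4 + 0\right)\right) \left(\left(-5\right) 11\right) = \left(-72 - 4\right) \left(-55\right) = \left(-76\right) \left(-55\right) = 4180$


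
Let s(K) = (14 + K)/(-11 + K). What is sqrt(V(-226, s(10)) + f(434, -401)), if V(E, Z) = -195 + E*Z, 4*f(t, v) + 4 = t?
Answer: sqrt(21346)/2 ≈ 73.051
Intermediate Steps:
f(t, v) = -1 + t/4
s(K) = (14 + K)/(-11 + K)
sqrt(V(-226, s(10)) + f(434, -401)) = sqrt((-195 - 226*(14 + 10)/(-11 + 10)) + (-1 + (1/4)*434)) = sqrt((-195 - 226*24/(-1)) + (-1 + 217/2)) = sqrt((-195 - (-226)*24) + 215/2) = sqrt((-195 - 226*(-24)) + 215/2) = sqrt((-195 + 5424) + 215/2) = sqrt(5229 + 215/2) = sqrt(10673/2) = sqrt(21346)/2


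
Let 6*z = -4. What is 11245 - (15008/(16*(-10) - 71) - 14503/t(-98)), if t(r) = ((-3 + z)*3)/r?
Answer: 4637111/33 ≈ 1.4052e+5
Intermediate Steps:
z = -⅔ (z = (⅙)*(-4) = -⅔ ≈ -0.66667)
t(r) = -11/r (t(r) = ((-3 - ⅔)*3)/r = (-11/3*3)/r = -11/r)
11245 - (15008/(16*(-10) - 71) - 14503/t(-98)) = 11245 - (15008/(16*(-10) - 71) - 14503/((-11/(-98)))) = 11245 - (15008/(-160 - 71) - 14503/((-11*(-1/98)))) = 11245 - (15008/(-231) - 14503/11/98) = 11245 - (15008*(-1/231) - 14503*98/11) = 11245 - (-2144/33 - 1421294/11) = 11245 - 1*(-4266026/33) = 11245 + 4266026/33 = 4637111/33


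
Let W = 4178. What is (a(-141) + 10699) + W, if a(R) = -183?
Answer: 14694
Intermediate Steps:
(a(-141) + 10699) + W = (-183 + 10699) + 4178 = 10516 + 4178 = 14694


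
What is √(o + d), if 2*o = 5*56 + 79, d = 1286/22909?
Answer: √376940241654/45818 ≈ 13.400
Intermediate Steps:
d = 1286/22909 (d = 1286*(1/22909) = 1286/22909 ≈ 0.056135)
o = 359/2 (o = (5*56 + 79)/2 = (280 + 79)/2 = (½)*359 = 359/2 ≈ 179.50)
√(o + d) = √(359/2 + 1286/22909) = √(8226903/45818) = √376940241654/45818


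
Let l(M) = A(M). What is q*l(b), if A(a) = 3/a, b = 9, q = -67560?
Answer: -22520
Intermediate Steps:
l(M) = 3/M
q*l(b) = -202680/9 = -67560*⅓ = -22520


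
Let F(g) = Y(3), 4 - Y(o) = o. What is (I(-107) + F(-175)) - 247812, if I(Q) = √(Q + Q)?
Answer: -247811 + I*√214 ≈ -2.4781e+5 + 14.629*I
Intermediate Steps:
Y(o) = 4 - o
F(g) = 1 (F(g) = 4 - 1*3 = 4 - 3 = 1)
I(Q) = √2*√Q (I(Q) = √(2*Q) = √2*√Q)
(I(-107) + F(-175)) - 247812 = (√2*√(-107) + 1) - 247812 = (√2*(I*√107) + 1) - 247812 = (I*√214 + 1) - 247812 = (1 + I*√214) - 247812 = -247811 + I*√214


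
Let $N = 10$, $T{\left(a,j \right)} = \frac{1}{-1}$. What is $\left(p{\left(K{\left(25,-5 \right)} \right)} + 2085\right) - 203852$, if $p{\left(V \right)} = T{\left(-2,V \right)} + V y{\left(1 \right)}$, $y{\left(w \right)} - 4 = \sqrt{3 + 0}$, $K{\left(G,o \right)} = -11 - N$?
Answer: $-201852 - 21 \sqrt{3} \approx -2.0189 \cdot 10^{5}$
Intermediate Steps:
$T{\left(a,j \right)} = -1$
$K{\left(G,o \right)} = -21$ ($K{\left(G,o \right)} = -11 - 10 = -21$)
$y{\left(w \right)} = 4 + \sqrt{3}$ ($y{\left(w \right)} = 4 + \sqrt{3 + 0} = 4 + \sqrt{3}$)
$p{\left(V \right)} = -1 + V \left(4 + \sqrt{3}\right)$
$\left(p{\left(K{\left(25,-5 \right)} \right)} + 2085\right) - 203852 = \left(\left(-1 - 21 \left(4 + \sqrt{3}\right)\right) + 2085\right) - 203852 = \left(\left(-1 - \left(84 + 21 \sqrt{3}\right)\right) + 2085\right) - 203852 = \left(\left(-85 - 21 \sqrt{3}\right) + 2085\right) - 203852 = \left(2000 - 21 \sqrt{3}\right) - 203852 = -201852 - 21 \sqrt{3}$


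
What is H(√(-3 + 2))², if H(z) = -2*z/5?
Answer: -4/25 ≈ -0.16000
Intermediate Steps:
H(z) = -2*z/5
H(√(-3 + 2))² = (-2*√(-3 + 2)/5)² = (-2*I/5)² = -4/25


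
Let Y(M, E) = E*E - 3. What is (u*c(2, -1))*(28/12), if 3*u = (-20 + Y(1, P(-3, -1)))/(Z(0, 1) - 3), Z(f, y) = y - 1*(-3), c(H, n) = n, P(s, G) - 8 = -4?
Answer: 49/9 ≈ 5.4444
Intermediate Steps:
P(s, G) = 4 (P(s, G) = 8 - 4 = 4)
Y(M, E) = -3 + E**2 (Y(M, E) = E**2 - 3 = -3 + E**2)
Z(f, y) = 3 + y (Z(f, y) = y + 3 = 3 + y)
u = -7/3 (u = ((-20 + (-3 + 4**2))/((3 + 1) - 3))/3 = ((-20 + (-3 + 16))/(4 - 3))/3 = ((-20 + 13)/1)/3 = (-7*1)/3 = (1/3)*(-7) = -7/3 ≈ -2.3333)
(u*c(2, -1))*(28/12) = (-7/3*(-1))*(28/12) = 7*(28*(1/12))/3 = (7/3)*(7/3) = 49/9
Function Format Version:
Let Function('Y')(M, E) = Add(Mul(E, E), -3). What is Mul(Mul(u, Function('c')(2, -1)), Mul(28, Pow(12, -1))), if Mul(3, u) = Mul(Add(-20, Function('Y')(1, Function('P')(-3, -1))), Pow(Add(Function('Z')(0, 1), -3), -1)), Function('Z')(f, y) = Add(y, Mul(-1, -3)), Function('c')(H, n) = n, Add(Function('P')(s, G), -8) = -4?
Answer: Rational(49, 9) ≈ 5.4444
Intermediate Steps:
Function('P')(s, G) = 4 (Function('P')(s, G) = Add(8, -4) = 4)
Function('Y')(M, E) = Add(-3, Pow(E, 2)) (Function('Y')(M, E) = Add(Pow(E, 2), -3) = Add(-3, Pow(E, 2)))
Function('Z')(f, y) = Add(3, y) (Function('Z')(f, y) = Add(y, 3) = Add(3, y))
u = Rational(-7, 3) (u = Mul(Rational(1, 3), Mul(Add(-20, Add(-3, Pow(4, 2))), Pow(Add(Add(3, 1), -3), -1))) = Mul(Rational(1, 3), Mul(Add(-20, Add(-3, 16)), Pow(Add(4, -3), -1))) = Mul(Rational(1, 3), Mul(Add(-20, 13), Pow(1, -1))) = Mul(Rational(1, 3), Mul(-7, 1)) = Mul(Rational(1, 3), -7) = Rational(-7, 3) ≈ -2.3333)
Mul(Mul(u, Function('c')(2, -1)), Mul(28, Pow(12, -1))) = Mul(Mul(Rational(-7, 3), -1), Mul(28, Pow(12, -1))) = Mul(Rational(7, 3), Mul(28, Rational(1, 12))) = Mul(Rational(7, 3), Rational(7, 3)) = Rational(49, 9)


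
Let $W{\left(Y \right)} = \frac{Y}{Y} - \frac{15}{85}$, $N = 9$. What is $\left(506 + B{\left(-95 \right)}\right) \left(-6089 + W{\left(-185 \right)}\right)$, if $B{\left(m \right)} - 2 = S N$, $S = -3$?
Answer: $- \frac{49783019}{17} \approx -2.9284 \cdot 10^{6}$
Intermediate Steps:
$W{\left(Y \right)} = \frac{14}{17}$ ($W{\left(Y \right)} = 1 - \frac{3}{17} = \frac{14}{17}$)
$B{\left(m \right)} = -25$ ($B{\left(m \right)} = 2 - 27 = -25$)
$\left(506 + B{\left(-95 \right)}\right) \left(-6089 + W{\left(-185 \right)}\right) = \left(506 - 25\right) \left(-6089 + \frac{14}{17}\right) = 481 \left(- \frac{103499}{17}\right) = - \frac{49783019}{17}$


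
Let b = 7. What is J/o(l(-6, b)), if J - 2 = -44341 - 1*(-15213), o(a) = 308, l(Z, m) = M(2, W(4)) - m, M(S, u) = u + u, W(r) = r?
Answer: -14563/154 ≈ -94.565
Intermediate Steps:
M(S, u) = 2*u
l(Z, m) = 8 - m (l(Z, m) = 2*4 - m = 8 - m)
J = -29126 (J = 2 + (-44341 - 1*(-15213)) = 2 + (-44341 + 15213) = 2 - 29128 = -29126)
J/o(l(-6, b)) = -29126/308 = -29126*1/308 = -14563/154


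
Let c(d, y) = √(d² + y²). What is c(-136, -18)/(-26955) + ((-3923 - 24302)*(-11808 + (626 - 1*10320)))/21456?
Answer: 303446975/10728 - 2*√4705/26955 ≈ 28286.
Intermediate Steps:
c(-136, -18)/(-26955) + ((-3923 - 24302)*(-11808 + (626 - 1*10320)))/21456 = √((-136)² + (-18)²)/(-26955) + ((-3923 - 24302)*(-11808 + (626 - 1*10320)))/21456 = √(18496 + 324)*(-1/26955) - 28225*(-11808 + (626 - 10320))*(1/21456) = √18820*(-1/26955) - 28225*(-11808 - 9694)*(1/21456) = (2*√4705)*(-1/26955) - 28225*(-21502)*(1/21456) = -2*√4705/26955 + 606893950*(1/21456) = -2*√4705/26955 + 303446975/10728 = 303446975/10728 - 2*√4705/26955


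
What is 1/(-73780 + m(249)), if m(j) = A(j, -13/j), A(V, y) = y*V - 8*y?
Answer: -249/18374353 ≈ -1.3552e-5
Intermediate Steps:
A(V, y) = -8*y + V*y (A(V, y) = V*y - 8*y = -8*y + V*y)
m(j) = -13*(-8 + j)/j (m(j) = (-13/j)*(-8 + j) = -13*(-8 + j)/j)
1/(-73780 + m(249)) = 1/(-73780 + (-13 + 104/249)) = 1/(-73780 - 3133/249) = 1/(-18374353/249) = -249/18374353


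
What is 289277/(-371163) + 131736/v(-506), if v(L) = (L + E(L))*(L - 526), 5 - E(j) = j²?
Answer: -3189003597500/4094332828833 ≈ -0.77888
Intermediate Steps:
E(j) = 5 - j²
v(L) = (-526 + L)*(5 + L - L²) (v(L) = (L + (5 - L²))*(L - 526) = (5 + L - L²)*(-526 + L) = (-526 + L)*(5 + L - L²))
289277/(-371163) + 131736/v(-506) = 289277/(-371163) + 131736/(-2630 - 1*(-506)³ - 521*(-506) + 527*(-506)²) = 289277*(-1/371163) + 131736/(-2630 - 1*(-129554216) + 263626 + 527*256036) = -289277/371163 + 131736/(-2630 + 129554216 + 263626 + 134930972) = -289277/371163 + 131736/264746184 = -289277/371163 + 131736*(1/264746184) = -289277/371163 + 5489/11031091 = -3189003597500/4094332828833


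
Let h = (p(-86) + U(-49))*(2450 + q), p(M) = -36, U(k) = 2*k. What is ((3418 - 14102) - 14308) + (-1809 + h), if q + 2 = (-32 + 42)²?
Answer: -368233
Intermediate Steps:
q = 98 (q = -2 + (-32 + 42)² = -2 + 10² = -2 + 100 = 98)
h = -341432 (h = (-36 + 2*(-49))*(2450 + 98) = (-36 - 98)*2548 = -134*2548 = -341432)
((3418 - 14102) - 14308) + (-1809 + h) = ((3418 - 14102) - 14308) + (-1809 - 341432) = (-10684 - 14308) - 343241 = -24992 - 343241 = -368233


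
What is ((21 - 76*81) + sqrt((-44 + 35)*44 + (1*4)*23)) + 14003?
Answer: 7868 + 4*I*sqrt(19) ≈ 7868.0 + 17.436*I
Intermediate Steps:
((21 - 76*81) + sqrt((-44 + 35)*44 + (1*4)*23)) + 14003 = ((21 - 6156) + sqrt(-9*44 + 4*23)) + 14003 = (-6135 + sqrt(-396 + 92)) + 14003 = (-6135 + sqrt(-304)) + 14003 = (-6135 + 4*I*sqrt(19)) + 14003 = 7868 + 4*I*sqrt(19)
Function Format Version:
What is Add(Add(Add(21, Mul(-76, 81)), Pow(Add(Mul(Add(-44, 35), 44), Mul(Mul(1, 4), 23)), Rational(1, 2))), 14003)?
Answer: Add(7868, Mul(4, I, Pow(19, Rational(1, 2)))) ≈ Add(7868.0, Mul(17.436, I))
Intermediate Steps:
Add(Add(Add(21, Mul(-76, 81)), Pow(Add(Mul(Add(-44, 35), 44), Mul(Mul(1, 4), 23)), Rational(1, 2))), 14003) = Add(Add(Add(21, -6156), Pow(Add(Mul(-9, 44), Mul(4, 23)), Rational(1, 2))), 14003) = Add(Add(-6135, Pow(Add(-396, 92), Rational(1, 2))), 14003) = Add(Add(-6135, Pow(-304, Rational(1, 2))), 14003) = Add(Add(-6135, Mul(4, I, Pow(19, Rational(1, 2)))), 14003) = Add(7868, Mul(4, I, Pow(19, Rational(1, 2))))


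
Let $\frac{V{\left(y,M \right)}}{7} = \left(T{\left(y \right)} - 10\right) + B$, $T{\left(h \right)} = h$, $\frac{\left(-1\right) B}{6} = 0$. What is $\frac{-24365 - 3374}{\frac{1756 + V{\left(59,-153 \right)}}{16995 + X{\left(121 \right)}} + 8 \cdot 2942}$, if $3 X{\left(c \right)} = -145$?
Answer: $- \frac{1410250760}{1196576537} \approx -1.1786$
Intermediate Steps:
$B = 0$ ($B = \left(-6\right) 0 = 0$)
$X{\left(c \right)} = - \frac{145}{3}$ ($X{\left(c \right)} = \frac{1}{3} \left(-145\right) = - \frac{145}{3}$)
$V{\left(y,M \right)} = -70 + 7 y$ ($V{\left(y,M \right)} = 7 \left(\left(y - 10\right) + 0\right) = 7 \left(\left(-10 + y\right) + 0\right) = 7 \left(-10 + y\right) = -70 + 7 y$)
$\frac{-24365 - 3374}{\frac{1756 + V{\left(59,-153 \right)}}{16995 + X{\left(121 \right)}} + 8 \cdot 2942} = \frac{-24365 - 3374}{\frac{1756 + \left(-70 + 7 \cdot 59\right)}{16995 - \frac{145}{3}} + 8 \cdot 2942} = - \frac{27739}{\frac{1756 + \left(-70 + 413\right)}{\frac{50840}{3}} + 23536} = - \frac{27739}{\left(1756 + 343\right) \frac{3}{50840} + 23536} = - \frac{27739}{2099 \cdot \frac{3}{50840} + 23536} = - \frac{27739}{\frac{6297}{50840} + 23536} = - \frac{27739}{\frac{1196576537}{50840}} = \left(-27739\right) \frac{50840}{1196576537} = - \frac{1410250760}{1196576537}$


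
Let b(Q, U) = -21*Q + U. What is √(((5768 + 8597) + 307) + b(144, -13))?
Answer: √11635 ≈ 107.87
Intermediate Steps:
b(Q, U) = U - 21*Q
√(((5768 + 8597) + 307) + b(144, -13)) = √(((5768 + 8597) + 307) + (-13 - 21*144)) = √((14365 + 307) + (-13 - 3024)) = √(14672 - 3037) = √11635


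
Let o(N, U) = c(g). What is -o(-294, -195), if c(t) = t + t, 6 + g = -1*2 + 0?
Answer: 16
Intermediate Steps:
g = -8 (g = -6 + (-1*2 + 0) = -6 + (-2 + 0) = -6 - 2 = -8)
c(t) = 2*t
o(N, U) = -16 (o(N, U) = 2*(-8) = -16)
-o(-294, -195) = -1*(-16) = 16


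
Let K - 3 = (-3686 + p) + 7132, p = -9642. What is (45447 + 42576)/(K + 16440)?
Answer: 88023/10247 ≈ 8.5901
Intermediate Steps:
K = -6193 (K = 3 + ((-3686 - 9642) + 7132) = 3 + (-13328 + 7132) = 3 - 6196 = -6193)
(45447 + 42576)/(K + 16440) = (45447 + 42576)/(-6193 + 16440) = 88023/10247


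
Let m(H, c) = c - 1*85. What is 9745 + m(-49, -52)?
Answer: 9608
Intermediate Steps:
m(H, c) = -85 + c (m(H, c) = c - 85 = -85 + c)
9745 + m(-49, -52) = 9745 + (-85 - 52) = 9745 - 137 = 9608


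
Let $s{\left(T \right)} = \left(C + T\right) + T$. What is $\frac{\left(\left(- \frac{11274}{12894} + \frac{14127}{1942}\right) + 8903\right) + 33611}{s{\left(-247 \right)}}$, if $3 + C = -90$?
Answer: $- \frac{177452851917}{2449761146} \approx -72.437$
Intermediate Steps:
$C = -93$ ($C = -3 - 90 = -93$)
$s{\left(T \right)} = -93 + 2 T$ ($s{\left(T \right)} = \left(-93 + T\right) + T = -93 + 2 T$)
$\frac{\left(\left(- \frac{11274}{12894} + \frac{14127}{1942}\right) + 8903\right) + 33611}{s{\left(-247 \right)}} = \frac{\left(\left(- \frac{11274}{12894} + \frac{14127}{1942}\right) + 8903\right) + 33611}{-93 + 2 \left(-247\right)} = \frac{\left(\left(\left(-11274\right) \frac{1}{12894} + 14127 \cdot \frac{1}{1942}\right) + 8903\right) + 33611}{-93 - 494} = \frac{\left(\left(- \frac{1879}{2149} + \frac{14127}{1942}\right) + 8903\right) + 33611}{-587} = \left(\left(\frac{26709905}{4173358} + 8903\right) + 33611\right) \left(- \frac{1}{587}\right) = \left(\frac{37182116179}{4173358} + 33611\right) \left(- \frac{1}{587}\right) = \frac{177452851917}{4173358} \left(- \frac{1}{587}\right) = - \frac{177452851917}{2449761146}$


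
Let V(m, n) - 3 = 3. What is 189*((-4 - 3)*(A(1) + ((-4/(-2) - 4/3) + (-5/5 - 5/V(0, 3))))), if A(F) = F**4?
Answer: 441/2 ≈ 220.50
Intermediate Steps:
V(m, n) = 6 (V(m, n) = 3 + 3 = 6)
189*((-4 - 3)*(A(1) + ((-4/(-2) - 4/3) + (-5/5 - 5/V(0, 3))))) = 189*((-4 - 3)*(1**4 + ((-4/(-2) - 4/3) + (-5/5 - 5/6)))) = 189*(-7*(1 + ((-4*(-1/2) - 4*1/3) + (-5*1/5 - 5*1/6)))) = 189*(-7*(1 + ((2 - 4/3) + (-1 - 5/6)))) = 189*(-7*(1 + (2/3 - 11/6))) = 189*(-7*(1 - 7/6)) = 189*(-7*(-1/6)) = 189*(7/6) = 441/2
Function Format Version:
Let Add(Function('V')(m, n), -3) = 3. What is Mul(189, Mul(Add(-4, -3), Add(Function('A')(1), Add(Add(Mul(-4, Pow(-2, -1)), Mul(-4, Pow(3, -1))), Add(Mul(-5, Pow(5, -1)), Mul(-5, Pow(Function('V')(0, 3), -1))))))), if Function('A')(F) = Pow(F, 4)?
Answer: Rational(441, 2) ≈ 220.50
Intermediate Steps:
Function('V')(m, n) = 6 (Function('V')(m, n) = Add(3, 3) = 6)
Mul(189, Mul(Add(-4, -3), Add(Function('A')(1), Add(Add(Mul(-4, Pow(-2, -1)), Mul(-4, Pow(3, -1))), Add(Mul(-5, Pow(5, -1)), Mul(-5, Pow(Function('V')(0, 3), -1))))))) = Mul(189, Mul(Add(-4, -3), Add(Pow(1, 4), Add(Add(Mul(-4, Pow(-2, -1)), Mul(-4, Pow(3, -1))), Add(Mul(-5, Pow(5, -1)), Mul(-5, Pow(6, -1))))))) = Mul(189, Mul(-7, Add(1, Add(Add(Mul(-4, Rational(-1, 2)), Mul(-4, Rational(1, 3))), Add(Mul(-5, Rational(1, 5)), Mul(-5, Rational(1, 6))))))) = Mul(189, Mul(-7, Add(1, Add(Add(2, Rational(-4, 3)), Add(-1, Rational(-5, 6)))))) = Mul(189, Mul(-7, Add(1, Add(Rational(2, 3), Rational(-11, 6))))) = Mul(189, Mul(-7, Add(1, Rational(-7, 6)))) = Mul(189, Mul(-7, Rational(-1, 6))) = Mul(189, Rational(7, 6)) = Rational(441, 2)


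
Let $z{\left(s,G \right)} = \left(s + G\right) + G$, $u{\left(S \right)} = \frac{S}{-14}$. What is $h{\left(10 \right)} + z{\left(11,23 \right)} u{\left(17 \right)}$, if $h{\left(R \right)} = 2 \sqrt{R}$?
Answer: $- \frac{969}{14} + 2 \sqrt{10} \approx -62.89$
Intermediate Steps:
$u{\left(S \right)} = - \frac{S}{14}$ ($u{\left(S \right)} = S \left(- \frac{1}{14}\right) = - \frac{S}{14}$)
$z{\left(s,G \right)} = s + 2 G$ ($z{\left(s,G \right)} = \left(G + s\right) + G = s + 2 G$)
$h{\left(10 \right)} + z{\left(11,23 \right)} u{\left(17 \right)} = 2 \sqrt{10} + \left(11 + 2 \cdot 23\right) \left(\left(- \frac{1}{14}\right) 17\right) = 2 \sqrt{10} + \left(11 + 46\right) \left(- \frac{17}{14}\right) = 2 \sqrt{10} + 57 \left(- \frac{17}{14}\right) = 2 \sqrt{10} - \frac{969}{14} = - \frac{969}{14} + 2 \sqrt{10}$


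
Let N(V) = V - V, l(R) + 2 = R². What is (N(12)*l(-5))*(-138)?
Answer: 0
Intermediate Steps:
l(R) = -2 + R²
N(V) = 0
(N(12)*l(-5))*(-138) = (0*(-2 + (-5)²))*(-138) = (0*(-2 + 25))*(-138) = (0*23)*(-138) = 0*(-138) = 0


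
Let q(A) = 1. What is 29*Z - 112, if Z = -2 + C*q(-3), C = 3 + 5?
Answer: 62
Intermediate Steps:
C = 8
Z = 6 (Z = -2 + 8*1 = -2 + 8 = 6)
29*Z - 112 = 29*6 - 112 = 174 - 112 = 62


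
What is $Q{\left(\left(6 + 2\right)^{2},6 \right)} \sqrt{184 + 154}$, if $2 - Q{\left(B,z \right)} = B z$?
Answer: $- 4966 \sqrt{2} \approx -7023.0$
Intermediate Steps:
$Q{\left(B,z \right)} = 2 - B z$
$Q{\left(\left(6 + 2\right)^{2},6 \right)} \sqrt{184 + 154} = \left(2 - \left(6 + 2\right)^{2} \cdot 6\right) \sqrt{184 + 154} = \left(2 - 8^{2} \cdot 6\right) \sqrt{338} = \left(2 - 64 \cdot 6\right) 13 \sqrt{2} = \left(2 - 384\right) 13 \sqrt{2} = - 382 \cdot 13 \sqrt{2} = - 4966 \sqrt{2}$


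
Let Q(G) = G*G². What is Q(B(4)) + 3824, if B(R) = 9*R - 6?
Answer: 30824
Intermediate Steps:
B(R) = -6 + 9*R
Q(G) = G³
Q(B(4)) + 3824 = (-6 + 9*4)³ + 3824 = (-6 + 36)³ + 3824 = 30³ + 3824 = 27000 + 3824 = 30824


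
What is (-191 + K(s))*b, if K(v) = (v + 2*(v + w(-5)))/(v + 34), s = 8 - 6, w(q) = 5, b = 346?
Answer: -593390/9 ≈ -65932.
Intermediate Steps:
s = 2
K(v) = (10 + 3*v)/(34 + v) (K(v) = (v + 2*(v + 5))/(v + 34) = (v + 2*(5 + v))/(34 + v) = (v + (10 + 2*v))/(34 + v) = (10 + 3*v)/(34 + v))
(-191 + K(s))*b = (-191 + (10 + 3*2)/(34 + 2))*346 = (-191 + (10 + 6)/36)*346 = (-191 + (1/36)*16)*346 = (-191 + 4/9)*346 = -1715/9*346 = -593390/9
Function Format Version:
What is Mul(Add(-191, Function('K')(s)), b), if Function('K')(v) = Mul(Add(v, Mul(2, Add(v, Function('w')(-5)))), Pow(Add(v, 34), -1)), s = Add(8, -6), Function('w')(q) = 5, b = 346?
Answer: Rational(-593390, 9) ≈ -65932.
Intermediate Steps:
s = 2
Function('K')(v) = Mul(Pow(Add(34, v), -1), Add(10, Mul(3, v))) (Function('K')(v) = Mul(Add(v, Mul(2, Add(v, 5))), Pow(Add(v, 34), -1)) = Mul(Add(v, Mul(2, Add(5, v))), Pow(Add(34, v), -1)) = Mul(Add(v, Add(10, Mul(2, v))), Pow(Add(34, v), -1)) = Mul(Add(10, Mul(3, v)), Pow(Add(34, v), -1)) = Mul(Pow(Add(34, v), -1), Add(10, Mul(3, v))))
Mul(Add(-191, Function('K')(s)), b) = Mul(Add(-191, Mul(Pow(Add(34, 2), -1), Add(10, Mul(3, 2)))), 346) = Mul(Add(-191, Mul(Pow(36, -1), Add(10, 6))), 346) = Mul(Add(-191, Mul(Rational(1, 36), 16)), 346) = Mul(Add(-191, Rational(4, 9)), 346) = Mul(Rational(-1715, 9), 346) = Rational(-593390, 9)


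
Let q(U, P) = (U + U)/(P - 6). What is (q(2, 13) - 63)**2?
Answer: 190969/49 ≈ 3897.3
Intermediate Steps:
q(U, P) = 2*U/(-6 + P) (q(U, P) = (2*U)/(-6 + P) = 2*U/(-6 + P))
(q(2, 13) - 63)**2 = (2*2/(-6 + 13) - 63)**2 = (2*2/7 - 63)**2 = (2*2*(1/7) - 63)**2 = (4/7 - 63)**2 = (-437/7)**2 = 190969/49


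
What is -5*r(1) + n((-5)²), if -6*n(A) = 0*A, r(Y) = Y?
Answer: -5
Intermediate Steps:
n(A) = 0 (n(A) = -0*A = -⅙*0 = 0)
-5*r(1) + n((-5)²) = -5*1 + 0 = -5 + 0 = -5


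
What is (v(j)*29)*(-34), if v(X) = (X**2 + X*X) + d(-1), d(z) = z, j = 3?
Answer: -16762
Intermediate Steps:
v(X) = -1 + 2*X**2 (v(X) = (X**2 + X*X) - 1 = (X**2 + X**2) - 1 = 2*X**2 - 1 = -1 + 2*X**2)
(v(j)*29)*(-34) = ((-1 + 2*3**2)*29)*(-34) = ((-1 + 2*9)*29)*(-34) = ((-1 + 18)*29)*(-34) = (17*29)*(-34) = 493*(-34) = -16762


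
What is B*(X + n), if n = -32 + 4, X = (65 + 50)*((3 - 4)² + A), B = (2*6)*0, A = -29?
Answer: 0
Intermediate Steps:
B = 0 (B = 12*0 = 0)
X = -3220 (X = (65 + 50)*((3 - 4)² - 29) = 115*((-1)² - 29) = 115*(1 - 29) = 115*(-28) = -3220)
n = -28
B*(X + n) = 0*(-3220 - 28) = 0*(-3248) = 0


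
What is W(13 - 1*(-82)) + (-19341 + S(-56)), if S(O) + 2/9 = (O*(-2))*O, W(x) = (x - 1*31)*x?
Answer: -175799/9 ≈ -19533.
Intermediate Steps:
W(x) = x*(-31 + x) (W(x) = (x - 31)*x = (-31 + x)*x = x*(-31 + x))
S(O) = -2/9 - 2*O² (S(O) = -2/9 + (O*(-2))*O = -2/9 + (-2*O)*O = -2/9 - 2*O²)
W(13 - 1*(-82)) + (-19341 + S(-56)) = (13 - 1*(-82))*(-31 + (13 - 1*(-82))) + (-19341 + (-2/9 - 2*(-56)²)) = (13 + 82)*(-31 + (13 + 82)) + (-19341 + (-2/9 - 2*3136)) = 95*(-31 + 95) + (-19341 + (-2/9 - 6272)) = 95*64 + (-19341 - 56450/9) = 6080 - 230519/9 = -175799/9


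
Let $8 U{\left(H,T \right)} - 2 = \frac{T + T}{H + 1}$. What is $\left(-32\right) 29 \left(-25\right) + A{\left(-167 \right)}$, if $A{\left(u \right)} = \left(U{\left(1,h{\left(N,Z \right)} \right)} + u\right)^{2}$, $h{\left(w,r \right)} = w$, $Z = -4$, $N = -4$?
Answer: $\frac{818761}{16} \approx 51173.0$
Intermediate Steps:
$U{\left(H,T \right)} = \frac{1}{4} + \frac{T}{4 \left(1 + H\right)}$ ($U{\left(H,T \right)} = \frac{1}{4} + \frac{\left(T + T\right) \frac{1}{H + 1}}{8} = \frac{1}{4} + \frac{2 T \frac{1}{1 + H}}{8} = \frac{1}{4} + \frac{T}{4 \left(1 + H\right)}$)
$A{\left(u \right)} = \left(- \frac{1}{4} + u\right)^{2}$ ($A{\left(u \right)} = \left(\frac{1 + 1 - 4}{4 \left(1 + 1\right)} + u\right)^{2} = \left(\frac{1}{4} \cdot \frac{1}{2} \left(-2\right) + u\right)^{2} = \left(- \frac{1}{4} + u\right)^{2}$)
$\left(-32\right) 29 \left(-25\right) + A{\left(-167 \right)} = \left(-32\right) 29 \left(-25\right) + \frac{\left(-1 + 4 \left(-167\right)\right)^{2}}{16} = \left(-928\right) \left(-25\right) + \frac{\left(-1 - 668\right)^{2}}{16} = 23200 + \frac{\left(-669\right)^{2}}{16} = 23200 + \frac{1}{16} \cdot 447561 = 23200 + \frac{447561}{16} = \frac{818761}{16}$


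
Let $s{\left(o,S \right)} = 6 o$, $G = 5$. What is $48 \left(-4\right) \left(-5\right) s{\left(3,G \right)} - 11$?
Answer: $17269$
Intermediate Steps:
$48 \left(-4\right) \left(-5\right) s{\left(3,G \right)} - 11 = 48 \left(-4\right) \left(-5\right) 6 \cdot 3 - 11 = 48 \cdot 20 \cdot 18 - 11 = 48 \cdot 360 - 11 = 17280 - 11 = 17269$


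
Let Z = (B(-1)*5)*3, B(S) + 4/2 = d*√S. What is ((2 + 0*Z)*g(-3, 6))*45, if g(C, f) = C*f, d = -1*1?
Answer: -1620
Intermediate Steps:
d = -1
B(S) = -2 - √S
Z = -30 - 15*I (Z = ((-2 - √(-1))*5)*3 = ((-2 - I)*5)*3 = (-10 - 5*I)*3 = -30 - 15*I ≈ -30.0 - 15.0*I)
((2 + 0*Z)*g(-3, 6))*45 = ((2 + 0*(-30 - 15*I))*(-3*6))*45 = ((2 + 0)*(-18))*45 = (2*(-18))*45 = -36*45 = -1620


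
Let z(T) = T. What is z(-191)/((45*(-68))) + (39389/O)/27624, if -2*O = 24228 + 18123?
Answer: 258345611/4143410085 ≈ 0.062351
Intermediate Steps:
O = -42351/2 (O = -(24228 + 18123)/2 = -½*42351 = -42351/2 ≈ -21176.)
z(-191)/((45*(-68))) + (39389/O)/27624 = -191/(45*(-68)) + (39389/(-42351/2))/27624 = -191/(-3060) + (39389*(-2/42351))*(1/27624) = -191*(-1/3060) - 78778/42351*1/27624 = 191/3060 - 39389/584952012 = 258345611/4143410085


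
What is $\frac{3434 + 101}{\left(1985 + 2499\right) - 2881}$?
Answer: $\frac{505}{229} \approx 2.2052$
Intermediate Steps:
$\frac{3434 + 101}{\left(1985 + 2499\right) - 2881} = \frac{3535}{4484 - 2881} = \frac{3535}{1603} = 3535 \cdot \frac{1}{1603} = \frac{505}{229}$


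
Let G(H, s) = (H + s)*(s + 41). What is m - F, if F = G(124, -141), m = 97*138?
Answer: 11686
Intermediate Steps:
m = 13386
G(H, s) = (41 + s)*(H + s) (G(H, s) = (H + s)*(41 + s) = (41 + s)*(H + s))
F = 1700 (F = (-141)² + 41*124 + 41*(-141) + 124*(-141) = 19881 + 5084 - 5781 - 17484 = 1700)
m - F = 13386 - 1*1700 = 13386 - 1700 = 11686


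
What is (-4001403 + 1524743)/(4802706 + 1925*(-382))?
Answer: -619165/1016839 ≈ -0.60891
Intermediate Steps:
(-4001403 + 1524743)/(4802706 + 1925*(-382)) = -2476660/(4802706 - 735350) = -2476660/4067356 = -2476660*1/4067356 = -619165/1016839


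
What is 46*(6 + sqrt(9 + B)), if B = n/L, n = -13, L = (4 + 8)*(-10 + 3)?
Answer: 276 + 23*sqrt(16149)/21 ≈ 415.18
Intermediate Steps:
L = -84 (L = 12*(-7) = -84)
B = 13/84 (B = -13/(-84) = -13*(-1/84) = 13/84 ≈ 0.15476)
46*(6 + sqrt(9 + B)) = 46*(6 + sqrt(9 + 13/84)) = 46*(6 + sqrt(769/84)) = 46*(6 + sqrt(16149)/42) = 276 + 23*sqrt(16149)/21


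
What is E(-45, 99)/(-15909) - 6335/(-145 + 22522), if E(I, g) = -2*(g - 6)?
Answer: -32207131/118665231 ≈ -0.27141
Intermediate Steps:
E(I, g) = 12 - 2*g (E(I, g) = -2*(-6 + g) = 12 - 2*g)
E(-45, 99)/(-15909) - 6335/(-145 + 22522) = (12 - 2*99)/(-15909) - 6335/(-145 + 22522) = (12 - 198)*(-1/15909) - 6335/22377 = -186*(-1/15909) - 6335*1/22377 = 62/5303 - 6335/22377 = -32207131/118665231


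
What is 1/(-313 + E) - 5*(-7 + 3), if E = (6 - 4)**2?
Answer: 6179/309 ≈ 19.997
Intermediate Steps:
E = 4 (E = 2**2 = 4)
1/(-313 + E) - 5*(-7 + 3) = 1/(-313 + 4) - 5*(-7 + 3) = 1/(-309) - 5*(-4) = -1/309 - 1*(-20) = -1/309 + 20 = 6179/309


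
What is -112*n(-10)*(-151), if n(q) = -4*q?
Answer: 676480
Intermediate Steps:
-112*n(-10)*(-151) = -(-448)*(-10)*(-151) = -112*40*(-151) = -4480*(-151) = 676480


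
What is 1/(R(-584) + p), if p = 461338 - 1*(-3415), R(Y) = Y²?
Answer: 1/805809 ≈ 1.2410e-6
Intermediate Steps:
p = 464753 (p = 461338 + 3415 = 464753)
1/(R(-584) + p) = 1/((-584)² + 464753) = 1/(341056 + 464753) = 1/805809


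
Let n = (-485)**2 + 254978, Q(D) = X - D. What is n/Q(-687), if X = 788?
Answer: 490203/1475 ≈ 332.34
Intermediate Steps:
Q(D) = 788 - D
n = 490203 (n = 235225 + 254978 = 490203)
n/Q(-687) = 490203/(788 - 1*(-687)) = 490203/(788 + 687) = 490203/1475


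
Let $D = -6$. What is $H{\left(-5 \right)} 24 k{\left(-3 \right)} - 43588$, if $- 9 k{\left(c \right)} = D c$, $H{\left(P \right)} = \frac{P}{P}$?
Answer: $-43636$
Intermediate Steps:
$H{\left(P \right)} = 1$
$k{\left(c \right)} = \frac{2 c}{3}$ ($k{\left(c \right)} = - \frac{\left(-6\right) c}{9} = \frac{2 c}{3}$)
$H{\left(-5 \right)} 24 k{\left(-3 \right)} - 43588 = 1 \cdot 24 \cdot \frac{2}{3} \left(-3\right) - 43588 = 24 \left(-2\right) - 43588 = -48 - 43588 = -43636$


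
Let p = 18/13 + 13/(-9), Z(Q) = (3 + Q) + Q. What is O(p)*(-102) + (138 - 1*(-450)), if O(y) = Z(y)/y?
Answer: 38490/7 ≈ 5498.6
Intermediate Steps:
Z(Q) = 3 + 2*Q
p = -7/117 (p = 18*(1/13) + 13*(-1/9) = 18/13 - 13/9 = -7/117 ≈ -0.059829)
O(y) = (3 + 2*y)/y
O(p)*(-102) + (138 - 1*(-450)) = (2 + 3/(-7/117))*(-102) + (138 - 1*(-450)) = (2 + 3*(-117/7))*(-102) + (138 + 450) = (2 - 351/7)*(-102) + 588 = -337/7*(-102) + 588 = 34374/7 + 588 = 38490/7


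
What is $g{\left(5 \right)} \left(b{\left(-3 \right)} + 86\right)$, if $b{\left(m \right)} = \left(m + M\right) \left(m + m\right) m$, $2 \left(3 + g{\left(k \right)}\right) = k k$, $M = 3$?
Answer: $817$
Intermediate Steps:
$g{\left(k \right)} = -3 + \frac{k^{2}}{2}$ ($g{\left(k \right)} = -3 + \frac{k k}{2} = -3 + \frac{k^{2}}{2}$)
$b{\left(m \right)} = 2 m^{2} \left(3 + m\right)$ ($b{\left(m \right)} = \left(m + 3\right) \left(m + m\right) m = \left(3 + m\right) 2 m m = 2 m \left(3 + m\right) m = 2 m^{2} \left(3 + m\right)$)
$g{\left(5 \right)} \left(b{\left(-3 \right)} + 86\right) = \left(-3 + \frac{5^{2}}{2}\right) \left(2 \left(-3\right)^{2} \left(3 - 3\right) + 86\right) = \left(-3 + \frac{1}{2} \cdot 25\right) \left(2 \cdot 9 \cdot 0 + 86\right) = \left(-3 + \frac{25}{2}\right) \left(0 + 86\right) = \frac{19}{2} \cdot 86 = 817$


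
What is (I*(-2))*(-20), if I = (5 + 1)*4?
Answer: 960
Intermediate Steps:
I = 24 (I = 6*4 = 24)
(I*(-2))*(-20) = (24*(-2))*(-20) = -48*(-20) = 960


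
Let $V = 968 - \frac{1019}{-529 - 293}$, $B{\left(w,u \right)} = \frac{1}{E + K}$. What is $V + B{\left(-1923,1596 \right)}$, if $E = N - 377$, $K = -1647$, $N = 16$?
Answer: $\frac{799901449}{825288} \approx 969.24$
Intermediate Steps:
$E = -361$ ($E = 16 - 377 = -361$)
$B{\left(w,u \right)} = - \frac{1}{2008}$ ($B{\left(w,u \right)} = \frac{1}{-361 - 1647} = \frac{1}{-2008} = - \frac{1}{2008}$)
$V = \frac{796715}{822}$ ($V = 968 - \frac{1019}{-822} = 968 - - \frac{1019}{822} = 968 + \frac{1019}{822} = \frac{796715}{822} \approx 969.24$)
$V + B{\left(-1923,1596 \right)} = \frac{796715}{822} - \frac{1}{2008} = \frac{799901449}{825288}$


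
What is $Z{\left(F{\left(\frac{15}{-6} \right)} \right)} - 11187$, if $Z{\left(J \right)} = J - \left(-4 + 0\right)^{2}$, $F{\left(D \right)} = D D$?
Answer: $- \frac{44787}{4} \approx -11197.0$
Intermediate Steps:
$F{\left(D \right)} = D^{2}$
$Z{\left(J \right)} = -16 + J$ ($Z{\left(J \right)} = J - \left(-4\right)^{2} = J - 16 = -16 + J$)
$Z{\left(F{\left(\frac{15}{-6} \right)} \right)} - 11187 = \left(-16 + \left(\frac{15}{-6}\right)^{2}\right) - 11187 = \left(-16 + \left(15 \left(- \frac{1}{6}\right)\right)^{2}\right) - 11187 = \left(-16 + \left(- \frac{5}{2}\right)^{2}\right) - 11187 = \left(-16 + \frac{25}{4}\right) - 11187 = - \frac{39}{4} - 11187 = - \frac{44787}{4}$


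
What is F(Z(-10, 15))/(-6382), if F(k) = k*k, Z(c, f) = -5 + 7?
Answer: -2/3191 ≈ -0.00062676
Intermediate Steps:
Z(c, f) = 2
F(k) = k²
F(Z(-10, 15))/(-6382) = 2²/(-6382) = 4*(-1/6382) = -2/3191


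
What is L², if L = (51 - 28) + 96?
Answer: 14161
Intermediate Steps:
L = 119 (L = 23 + 96 = 119)
L² = 119² = 14161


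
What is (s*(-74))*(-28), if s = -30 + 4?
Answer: -53872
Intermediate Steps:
s = -26
(s*(-74))*(-28) = -26*(-74)*(-28) = 1924*(-28) = -53872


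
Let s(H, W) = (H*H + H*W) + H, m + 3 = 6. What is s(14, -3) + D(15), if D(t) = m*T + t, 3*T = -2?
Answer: 181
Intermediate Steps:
T = -⅔ (T = (⅓)*(-2) = -⅔ ≈ -0.66667)
m = 3 (m = -3 + 6 = 3)
D(t) = -2 + t (D(t) = 3*(-⅔) + t = -2 + t)
s(H, W) = H + H² + H*W (s(H, W) = (H² + H*W) + H = H + H² + H*W)
s(14, -3) + D(15) = 14*(1 + 14 - 3) + (-2 + 15) = 14*12 + 13 = 168 + 13 = 181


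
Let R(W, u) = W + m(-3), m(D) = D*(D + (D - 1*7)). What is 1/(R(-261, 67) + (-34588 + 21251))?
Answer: -1/13559 ≈ -7.3752e-5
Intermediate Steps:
m(D) = D*(-7 + 2*D) (m(D) = D*(D + (D - 7)) = D*(D + (-7 + D)) = D*(-7 + 2*D))
R(W, u) = 39 + W (R(W, u) = W - 3*(-7 + 2*(-3)) = W - 3*(-7 - 6) = W - 3*(-13) = W + 39 = 39 + W)
1/(R(-261, 67) + (-34588 + 21251)) = 1/((39 - 261) + (-34588 + 21251)) = 1/(-222 - 13337) = 1/(-13559) = -1/13559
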